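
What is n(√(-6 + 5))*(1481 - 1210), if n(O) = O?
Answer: 271*I ≈ 271.0*I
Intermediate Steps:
n(√(-6 + 5))*(1481 - 1210) = √(-6 + 5)*(1481 - 1210) = √(-1)*271 = I*271 = 271*I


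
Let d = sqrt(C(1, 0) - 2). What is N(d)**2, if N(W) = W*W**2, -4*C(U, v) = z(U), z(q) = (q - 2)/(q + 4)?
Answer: -59319/8000 ≈ -7.4149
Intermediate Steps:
z(q) = (-2 + q)/(4 + q)
C(U, v) = -(-2 + U)/(4*(4 + U))
d = I*sqrt(195)/10 (d = sqrt((2 - 1*1)/(4*(4 + 1)) - 2) = sqrt((1/4)*(2 - 1)/5 - 2) = sqrt((1/4)*(1/5)*1 - 2) = sqrt(1/20 - 2) = sqrt(-39/20) = I*sqrt(195)/10 ≈ 1.3964*I)
N(W) = W**3
N(d)**2 = ((I*sqrt(195)/10)**3)**2 = (-39*I*sqrt(195)/200)**2 = -59319/8000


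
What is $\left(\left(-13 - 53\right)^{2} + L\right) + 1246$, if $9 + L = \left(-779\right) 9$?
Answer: $-1418$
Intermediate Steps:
$L = -7020$ ($L = -9 - 7011 = -7020$)
$\left(\left(-13 - 53\right)^{2} + L\right) + 1246 = \left(\left(-13 - 53\right)^{2} - 7020\right) + 1246 = \left(\left(-66\right)^{2} - 7020\right) + 1246 = \left(4356 - 7020\right) + 1246 = -2664 + 1246 = -1418$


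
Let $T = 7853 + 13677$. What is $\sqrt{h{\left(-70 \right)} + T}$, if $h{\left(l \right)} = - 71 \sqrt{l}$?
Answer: $\sqrt{21530 - 71 i \sqrt{70}} \approx 146.75 - 2.024 i$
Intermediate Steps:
$T = 21530$
$\sqrt{h{\left(-70 \right)} + T} = \sqrt{- 71 \sqrt{-70} + 21530} = \sqrt{- 71 i \sqrt{70} + 21530} = \sqrt{21530 - 71 i \sqrt{70}}$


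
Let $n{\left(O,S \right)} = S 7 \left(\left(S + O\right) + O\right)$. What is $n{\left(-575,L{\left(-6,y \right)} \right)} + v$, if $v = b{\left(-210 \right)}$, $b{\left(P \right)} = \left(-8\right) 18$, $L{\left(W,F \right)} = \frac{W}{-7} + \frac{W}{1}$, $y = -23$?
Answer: $\frac{290088}{7} \approx 41441.0$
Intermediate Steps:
$L{\left(W,F \right)} = \frac{6 W}{7}$ ($L{\left(W,F \right)} = W \left(- \frac{1}{7}\right) + W 1 = - \frac{W}{7} + W = \frac{6 W}{7}$)
$b{\left(P \right)} = -144$
$v = -144$
$n{\left(O,S \right)} = 7 S \left(S + 2 O\right)$ ($n{\left(O,S \right)} = 7 S \left(\left(O + S\right) + O\right) = 7 S \left(S + 2 O\right)$)
$n{\left(-575,L{\left(-6,y \right)} \right)} + v = 7 \cdot \frac{6}{7} \left(-6\right) \left(\frac{6}{7} \left(-6\right) + 2 \left(-575\right)\right) - 144 = 7 \left(- \frac{36}{7}\right) \left(- \frac{36}{7} - 1150\right) - 144 = 7 \left(- \frac{36}{7}\right) \left(- \frac{8086}{7}\right) - 144 = \frac{291096}{7} - 144 = \frac{290088}{7}$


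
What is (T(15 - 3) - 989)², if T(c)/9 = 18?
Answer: 683929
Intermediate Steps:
T(c) = 162 (T(c) = 9*18 = 162)
(T(15 - 3) - 989)² = (162 - 989)² = (-827)² = 683929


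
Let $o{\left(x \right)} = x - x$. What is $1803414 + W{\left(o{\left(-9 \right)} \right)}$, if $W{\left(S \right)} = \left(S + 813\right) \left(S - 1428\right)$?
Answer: $642450$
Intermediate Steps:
$o{\left(x \right)} = 0$
$W{\left(S \right)} = \left(-1428 + S\right) \left(813 + S\right)$ ($W{\left(S \right)} = \left(813 + S\right) \left(-1428 + S\right) = \left(-1428 + S\right) \left(813 + S\right)$)
$1803414 + W{\left(o{\left(-9 \right)} \right)} = 1803414 - \left(1160964 - 0^{2}\right) = 1803414 + \left(-1160964 + 0 + 0\right) = 1803414 - 1160964 = 642450$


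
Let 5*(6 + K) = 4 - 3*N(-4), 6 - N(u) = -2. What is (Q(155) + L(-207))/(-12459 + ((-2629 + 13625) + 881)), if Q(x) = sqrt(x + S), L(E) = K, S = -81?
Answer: 5/291 - sqrt(74)/582 ≈ 0.0024015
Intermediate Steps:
N(u) = 8 (N(u) = 6 - 1*(-2) = 6 + 2 = 8)
K = -10 (K = -6 + (4 - 3*8)/5 = -6 + (4 - 24)/5 = -6 + (1/5)*(-20) = -6 - 4 = -10)
L(E) = -10
Q(x) = sqrt(-81 + x) (Q(x) = sqrt(x - 81) = sqrt(-81 + x))
(Q(155) + L(-207))/(-12459 + ((-2629 + 13625) + 881)) = (sqrt(-81 + 155) - 10)/(-12459 + ((-2629 + 13625) + 881)) = (sqrt(74) - 10)/(-12459 + (10996 + 881)) = (-10 + sqrt(74))/(-12459 + 11877) = (-10 + sqrt(74))/(-582) = (-10 + sqrt(74))*(-1/582) = 5/291 - sqrt(74)/582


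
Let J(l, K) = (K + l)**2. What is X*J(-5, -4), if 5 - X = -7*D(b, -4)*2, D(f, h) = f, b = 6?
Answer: 7209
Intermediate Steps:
X = 89 (X = 5 - (-7*6)*2 = 5 - (-42)*2 = 5 - 1*(-84) = 5 + 84 = 89)
X*J(-5, -4) = 89*(-4 - 5)**2 = 89*(-9)**2 = 89*81 = 7209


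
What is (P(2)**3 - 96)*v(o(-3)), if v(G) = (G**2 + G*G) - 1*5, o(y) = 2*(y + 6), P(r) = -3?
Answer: -8241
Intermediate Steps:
o(y) = 12 + 2*y (o(y) = 2*(6 + y) = 12 + 2*y)
v(G) = -5 + 2*G**2 (v(G) = (G**2 + G**2) - 5 = 2*G**2 - 5 = -5 + 2*G**2)
(P(2)**3 - 96)*v(o(-3)) = ((-3)**3 - 96)*(-5 + 2*(12 + 2*(-3))**2) = (-27 - 96)*(-5 + 2*(12 - 6)**2) = -123*(-5 + 2*6**2) = -123*(-5 + 2*36) = -123*(-5 + 72) = -123*67 = -8241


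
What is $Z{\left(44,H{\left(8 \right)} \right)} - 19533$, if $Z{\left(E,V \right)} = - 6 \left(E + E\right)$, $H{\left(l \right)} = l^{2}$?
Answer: $-20061$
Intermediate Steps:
$Z{\left(E,V \right)} = - 12 E$ ($Z{\left(E,V \right)} = - 6 \cdot 2 E = - 12 E$)
$Z{\left(44,H{\left(8 \right)} \right)} - 19533 = \left(-12\right) 44 - 19533 = -528 - 19533 = -20061$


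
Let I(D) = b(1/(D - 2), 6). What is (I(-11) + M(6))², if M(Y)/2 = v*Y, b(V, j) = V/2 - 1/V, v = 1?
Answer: 421201/676 ≈ 623.08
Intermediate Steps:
b(V, j) = V/2 - 1/V (b(V, j) = V*(½) - 1/V = V/2 - 1/V)
I(D) = 2 + 1/(2*(-2 + D)) - D (I(D) = 1/(2*(D - 2)) - 1/(1/(D - 2)) = 1/(2*(-2 + D)) - 1/(1/(-2 + D)) = 1/(2*(-2 + D)) - (-2 + D) = 1/(2*(-2 + D)) + (2 - D) = 2 + 1/(2*(-2 + D)) - D)
M(Y) = 2*Y (M(Y) = 2*(1*Y) = 2*Y)
(I(-11) + M(6))² = ((½ - (2 - 1*(-11))²)/(-2 - 11) + 2*6)² = ((½ - (2 + 11)²)/(-13) + 12)² = (-(½ - 1*13²)/13 + 12)² = (-(½ - 1*169)/13 + 12)² = (-(½ - 169)/13 + 12)² = (-1/13*(-337/2) + 12)² = (337/26 + 12)² = (649/26)² = 421201/676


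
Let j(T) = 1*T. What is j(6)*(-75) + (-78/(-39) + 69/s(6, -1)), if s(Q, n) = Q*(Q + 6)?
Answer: -10729/24 ≈ -447.04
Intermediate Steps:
j(T) = T
s(Q, n) = Q*(6 + Q)
j(6)*(-75) + (-78/(-39) + 69/s(6, -1)) = 6*(-75) + (-78/(-39) + 69/((6*(6 + 6)))) = -450 + (-78*(-1/39) + 69/((6*12))) = -450 + (2 + 69/72) = -450 + (2 + 69*(1/72)) = -450 + (2 + 23/24) = -450 + 71/24 = -10729/24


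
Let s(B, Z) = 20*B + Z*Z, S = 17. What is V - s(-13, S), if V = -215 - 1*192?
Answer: -436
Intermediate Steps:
s(B, Z) = Z**2 + 20*B (s(B, Z) = 20*B + Z**2 = Z**2 + 20*B)
V = -407 (V = -215 - 192 = -407)
V - s(-13, S) = -407 - (17**2 + 20*(-13)) = -407 - (289 - 260) = -407 - 1*29 = -407 - 29 = -436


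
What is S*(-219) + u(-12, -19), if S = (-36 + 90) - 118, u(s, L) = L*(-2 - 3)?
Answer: 14111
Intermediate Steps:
u(s, L) = -5*L (u(s, L) = L*(-5) = -5*L)
S = -64 (S = 54 - 118 = -64)
S*(-219) + u(-12, -19) = -64*(-219) - 5*(-19) = 14016 + 95 = 14111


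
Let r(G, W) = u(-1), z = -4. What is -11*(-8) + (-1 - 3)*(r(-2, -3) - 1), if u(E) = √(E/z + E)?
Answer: 92 - 2*I*√3 ≈ 92.0 - 3.4641*I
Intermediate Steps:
u(E) = √3*√E/2 (u(E) = √(E/(-4) + E) = √(E*(-¼) + E) = √(-E/4 + E) = √(3*E/4) = √3*√E/2)
r(G, W) = I*√3/2 (r(G, W) = √3*√(-1)/2 = √3*I/2 = I*√3/2)
-11*(-8) + (-1 - 3)*(r(-2, -3) - 1) = -11*(-8) + (-1 - 3)*(I*√3/2 - 1) = 88 - 4*(-1 + I*√3/2) = 88 + (4 - 2*I*√3) = 92 - 2*I*√3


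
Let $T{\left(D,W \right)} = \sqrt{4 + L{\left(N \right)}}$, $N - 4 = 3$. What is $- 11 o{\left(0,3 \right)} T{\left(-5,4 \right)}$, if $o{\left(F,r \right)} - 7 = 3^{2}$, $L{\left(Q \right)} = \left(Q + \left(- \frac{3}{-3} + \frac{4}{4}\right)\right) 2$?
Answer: $- 176 \sqrt{22} \approx -825.51$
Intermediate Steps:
$N = 7$ ($N = 4 + 3 = 7$)
$L{\left(Q \right)} = 4 + 2 Q$ ($L{\left(Q \right)} = \left(Q + \left(\left(-3\right) \left(- \frac{1}{3}\right) + 4 \cdot \frac{1}{4}\right)\right) 2 = \left(Q + \left(1 + 1\right)\right) 2 = \left(Q + 2\right) 2 = \left(2 + Q\right) 2 = 4 + 2 Q$)
$o{\left(F,r \right)} = 16$ ($o{\left(F,r \right)} = 7 + 3^{2} = 7 + 9 = 16$)
$T{\left(D,W \right)} = \sqrt{22}$ ($T{\left(D,W \right)} = \sqrt{4 + \left(4 + 2 \cdot 7\right)} = \sqrt{4 + \left(4 + 14\right)} = \sqrt{4 + 18} = \sqrt{22}$)
$- 11 o{\left(0,3 \right)} T{\left(-5,4 \right)} = \left(-11\right) 16 \sqrt{22} = - 176 \sqrt{22}$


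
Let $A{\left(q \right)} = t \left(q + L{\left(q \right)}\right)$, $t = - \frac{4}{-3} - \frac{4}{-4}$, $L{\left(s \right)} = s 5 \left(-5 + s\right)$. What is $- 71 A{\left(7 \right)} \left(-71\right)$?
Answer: $\frac{2717099}{3} \approx 9.057 \cdot 10^{5}$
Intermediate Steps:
$L{\left(s \right)} = 5 s \left(-5 + s\right)$
$t = \frac{7}{3}$ ($t = \left(-4\right) \left(- \frac{1}{3}\right) - -1 = \frac{4}{3} + 1 = \frac{7}{3} \approx 2.3333$)
$A{\left(q \right)} = \frac{7 q}{3} + \frac{35 q \left(-5 + q\right)}{3}$ ($A{\left(q \right)} = \frac{7 \left(q + 5 q \left(-5 + q\right)\right)}{3} = \frac{7 q}{3} + \frac{35 q \left(-5 + q\right)}{3}$)
$- 71 A{\left(7 \right)} \left(-71\right) = - 71 \cdot \frac{7}{3} \cdot 7 \left(-24 + 5 \cdot 7\right) \left(-71\right) = - 71 \cdot \frac{7}{3} \cdot 7 \left(-24 + 35\right) \left(-71\right) = - 71 \cdot \frac{7}{3} \cdot 7 \cdot 11 \left(-71\right) = \left(-71\right) \frac{539}{3} \left(-71\right) = \left(- \frac{38269}{3}\right) \left(-71\right) = \frac{2717099}{3}$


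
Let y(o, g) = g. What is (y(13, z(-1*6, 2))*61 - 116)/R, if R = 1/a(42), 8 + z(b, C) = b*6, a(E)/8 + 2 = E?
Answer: -896000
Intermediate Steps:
a(E) = -16 + 8*E
z(b, C) = -8 + 6*b (z(b, C) = -8 + b*6 = -8 + 6*b)
R = 1/320 (R = 1/(-16 + 8*42) = 1/(-16 + 336) = 1/320 ≈ 0.0031250)
(y(13, z(-1*6, 2))*61 - 116)/R = ((-8 + 6*(-1*6))*61 - 116)/(1/320) = ((-8 + 6*(-6))*61 - 116)*320 = ((-8 - 36)*61 - 116)*320 = (-44*61 - 116)*320 = (-2684 - 116)*320 = -2800*320 = -896000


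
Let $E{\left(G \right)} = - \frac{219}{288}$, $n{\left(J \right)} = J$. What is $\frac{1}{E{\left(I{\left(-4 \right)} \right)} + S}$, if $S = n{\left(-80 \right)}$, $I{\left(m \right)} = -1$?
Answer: $- \frac{96}{7753} \approx -0.012382$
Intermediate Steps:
$S = -80$
$E{\left(G \right)} = - \frac{73}{96}$ ($E{\left(G \right)} = \left(-219\right) \frac{1}{288} = - \frac{73}{96}$)
$\frac{1}{E{\left(I{\left(-4 \right)} \right)} + S} = \frac{1}{- \frac{73}{96} - 80} = \frac{1}{- \frac{7753}{96}} = - \frac{96}{7753}$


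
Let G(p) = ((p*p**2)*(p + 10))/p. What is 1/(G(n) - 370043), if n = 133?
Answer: 1/2159484 ≈ 4.6307e-7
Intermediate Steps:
G(p) = p**2*(10 + p) (G(p) = (p**3*(10 + p))/p = p**2*(10 + p))
1/(G(n) - 370043) = 1/(133**2*(10 + 133) - 370043) = 1/(17689*143 - 370043) = 1/(2529527 - 370043) = 1/2159484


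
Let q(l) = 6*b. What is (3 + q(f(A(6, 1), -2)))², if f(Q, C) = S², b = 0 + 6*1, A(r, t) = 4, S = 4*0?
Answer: 1521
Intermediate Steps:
S = 0
b = 6 (b = 0 + 6 = 6)
f(Q, C) = 0 (f(Q, C) = 0² = 0)
q(l) = 36 (q(l) = 6*6 = 36)
(3 + q(f(A(6, 1), -2)))² = (3 + 36)² = 39² = 1521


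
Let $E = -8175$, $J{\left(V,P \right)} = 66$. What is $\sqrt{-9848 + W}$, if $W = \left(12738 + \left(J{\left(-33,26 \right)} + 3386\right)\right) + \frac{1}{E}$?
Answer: $\frac{\sqrt{16953592623}}{1635} \approx 79.637$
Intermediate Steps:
$W = \frac{132353249}{8175}$ ($W = \left(12738 + \left(66 + 3386\right)\right) + \frac{1}{-8175} = \left(12738 + 3452\right) - \frac{1}{8175} = 16190 - \frac{1}{8175} = \frac{132353249}{8175} \approx 16190.0$)
$\sqrt{-9848 + W} = \sqrt{-9848 + \frac{132353249}{8175}} = \sqrt{\frac{51845849}{8175}} = \frac{\sqrt{16953592623}}{1635}$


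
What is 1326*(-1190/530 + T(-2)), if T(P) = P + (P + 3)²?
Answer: -228072/53 ≈ -4303.2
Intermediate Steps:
T(P) = P + (3 + P)²
1326*(-1190/530 + T(-2)) = 1326*(-1190/530 + (-2 + (3 - 2)²)) = 1326*(-1190*1/530 + (-2 + 1²)) = 1326*(-119/53 + (-2 + 1)) = 1326*(-119/53 - 1) = 1326*(-172/53) = -228072/53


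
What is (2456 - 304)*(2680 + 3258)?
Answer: 12778576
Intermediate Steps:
(2456 - 304)*(2680 + 3258) = 2152*5938 = 12778576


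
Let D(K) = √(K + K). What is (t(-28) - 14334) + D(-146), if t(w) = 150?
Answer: -14184 + 2*I*√73 ≈ -14184.0 + 17.088*I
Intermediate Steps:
D(K) = √2*√K (D(K) = √(2*K) = √2*√K)
(t(-28) - 14334) + D(-146) = (150 - 14334) + √2*√(-146) = -14184 + √2*(I*√146) = -14184 + 2*I*√73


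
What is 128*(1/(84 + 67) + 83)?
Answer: 1604352/151 ≈ 10625.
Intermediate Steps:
128*(1/(84 + 67) + 83) = 128*(1/151 + 83) = 128*(12534/151) = 1604352/151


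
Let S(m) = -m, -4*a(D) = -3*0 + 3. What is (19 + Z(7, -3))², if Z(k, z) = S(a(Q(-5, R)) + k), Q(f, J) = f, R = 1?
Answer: 2601/16 ≈ 162.56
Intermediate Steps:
a(D) = -¾ (a(D) = -(-3*0 + 3)/4 = -(0 + 3)/4 = -¼*3 = -¾)
Z(k, z) = ¾ - k (Z(k, z) = -(-¾ + k) = ¾ - k)
(19 + Z(7, -3))² = (19 + (¾ - 1*7))² = (19 + (¾ - 7))² = (19 - 25/4)² = (51/4)² = 2601/16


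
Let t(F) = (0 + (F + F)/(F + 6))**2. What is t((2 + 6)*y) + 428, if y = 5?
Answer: 228012/529 ≈ 431.02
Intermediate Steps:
t(F) = 4*F**2/(6 + F)**2 (t(F) = (0 + (2*F)/(6 + F))**2 = (0 + 2*F/(6 + F))**2 = (2*F/(6 + F))**2 = 4*F**2/(6 + F)**2)
t((2 + 6)*y) + 428 = 4*((2 + 6)*5)**2/(6 + (2 + 6)*5)**2 + 428 = 4*(8*5)**2/(6 + 8*5)**2 + 428 = 4*40**2/(6 + 40)**2 + 428 = 4*1600/46**2 + 428 = 4*1600*(1/2116) + 428 = 1600/529 + 428 = 228012/529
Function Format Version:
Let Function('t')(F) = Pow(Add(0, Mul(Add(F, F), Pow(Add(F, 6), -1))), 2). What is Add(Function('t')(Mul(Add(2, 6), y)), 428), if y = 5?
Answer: Rational(228012, 529) ≈ 431.02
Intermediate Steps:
Function('t')(F) = Mul(4, Pow(F, 2), Pow(Add(6, F), -2)) (Function('t')(F) = Pow(Add(0, Mul(Mul(2, F), Pow(Add(6, F), -1))), 2) = Pow(Add(0, Mul(2, F, Pow(Add(6, F), -1))), 2) = Pow(Mul(2, F, Pow(Add(6, F), -1)), 2) = Mul(4, Pow(F, 2), Pow(Add(6, F), -2)))
Add(Function('t')(Mul(Add(2, 6), y)), 428) = Add(Mul(4, Pow(Mul(Add(2, 6), 5), 2), Pow(Add(6, Mul(Add(2, 6), 5)), -2)), 428) = Add(Mul(4, Pow(Mul(8, 5), 2), Pow(Add(6, Mul(8, 5)), -2)), 428) = Add(Mul(4, Pow(40, 2), Pow(Add(6, 40), -2)), 428) = Add(Mul(4, 1600, Pow(46, -2)), 428) = Add(Mul(4, 1600, Rational(1, 2116)), 428) = Add(Rational(1600, 529), 428) = Rational(228012, 529)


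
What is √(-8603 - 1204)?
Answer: I*√9807 ≈ 99.03*I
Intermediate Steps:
√(-8603 - 1204) = √(-9807) = I*√9807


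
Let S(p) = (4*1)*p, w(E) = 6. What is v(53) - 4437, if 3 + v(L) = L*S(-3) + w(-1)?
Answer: -5070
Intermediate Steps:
S(p) = 4*p
v(L) = 3 - 12*L (v(L) = -3 + (L*(4*(-3)) + 6) = -3 + (L*(-12) + 6) = -3 + (-12*L + 6) = -3 + (6 - 12*L) = 3 - 12*L)
v(53) - 4437 = (3 - 12*53) - 4437 = (3 - 636) - 4437 = -633 - 4437 = -5070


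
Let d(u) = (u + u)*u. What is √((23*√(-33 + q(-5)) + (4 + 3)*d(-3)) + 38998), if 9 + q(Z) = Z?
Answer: √(39124 + 23*I*√47) ≈ 197.8 + 0.3986*I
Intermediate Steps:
d(u) = 2*u² (d(u) = (2*u)*u = 2*u²)
q(Z) = -9 + Z
√((23*√(-33 + q(-5)) + (4 + 3)*d(-3)) + 38998) = √((23*√(-33 + (-9 - 5)) + (4 + 3)*(2*(-3)²)) + 38998) = √((23*√(-33 - 14) + 7*(2*9)) + 38998) = √((23*√(-47) + 7*18) + 38998) = √((23*(I*√47) + 126) + 38998) = √((23*I*√47 + 126) + 38998) = √((126 + 23*I*√47) + 38998) = √(39124 + 23*I*√47)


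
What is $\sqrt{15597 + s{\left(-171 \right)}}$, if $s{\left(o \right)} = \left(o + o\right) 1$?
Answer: $3 \sqrt{1695} \approx 123.51$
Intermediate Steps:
$s{\left(o \right)} = 2 o$ ($s{\left(o \right)} = 2 o 1 = 2 o$)
$\sqrt{15597 + s{\left(-171 \right)}} = \sqrt{15597 + 2 \left(-171\right)} = \sqrt{15597 - 342} = \sqrt{15255} = 3 \sqrt{1695}$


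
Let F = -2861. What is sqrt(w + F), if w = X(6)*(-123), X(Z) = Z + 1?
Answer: I*sqrt(3722) ≈ 61.008*I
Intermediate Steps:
X(Z) = 1 + Z
w = -861 (w = (1 + 6)*(-123) = 7*(-123) = -861)
sqrt(w + F) = sqrt(-861 - 2861) = sqrt(-3722) = I*sqrt(3722)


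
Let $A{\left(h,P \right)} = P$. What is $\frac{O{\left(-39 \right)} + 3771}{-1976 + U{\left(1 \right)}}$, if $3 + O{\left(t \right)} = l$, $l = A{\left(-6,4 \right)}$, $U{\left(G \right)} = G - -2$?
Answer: $- \frac{3772}{1973} \approx -1.9118$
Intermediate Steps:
$U{\left(G \right)} = 2 + G$ ($U{\left(G \right)} = G + 2 = 2 + G$)
$l = 4$
$O{\left(t \right)} = 1$ ($O{\left(t \right)} = -3 + 4 = 1$)
$\frac{O{\left(-39 \right)} + 3771}{-1976 + U{\left(1 \right)}} = \frac{1 + 3771}{-1976 + \left(2 + 1\right)} = \frac{3772}{-1976 + 3} = \frac{3772}{-1973} = 3772 \left(- \frac{1}{1973}\right) = - \frac{3772}{1973}$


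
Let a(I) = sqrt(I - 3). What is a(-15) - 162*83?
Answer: -13446 + 3*I*sqrt(2) ≈ -13446.0 + 4.2426*I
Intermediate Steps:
a(I) = sqrt(-3 + I)
a(-15) - 162*83 = sqrt(-3 - 15) - 162*83 = sqrt(-18) - 13446 = 3*I*sqrt(2) - 13446 = -13446 + 3*I*sqrt(2)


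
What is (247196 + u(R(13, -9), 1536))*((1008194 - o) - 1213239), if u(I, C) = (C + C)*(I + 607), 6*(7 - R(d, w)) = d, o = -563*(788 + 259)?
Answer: 817555959168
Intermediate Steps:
o = -589461 (o = -563*1047 = -589461)
R(d, w) = 7 - d/6
u(I, C) = 2*C*(607 + I) (u(I, C) = (2*C)*(607 + I) = 2*C*(607 + I))
(247196 + u(R(13, -9), 1536))*((1008194 - o) - 1213239) = (247196 + 2*1536*(607 + (7 - 1/6*13)))*((1008194 - 1*(-589461)) - 1213239) = (247196 + 2*1536*(607 + (7 - 13/6)))*((1008194 + 589461) - 1213239) = (247196 + 2*1536*(607 + 29/6))*(1597655 - 1213239) = (247196 + 2*1536*(3671/6))*384416 = (247196 + 1879552)*384416 = 2126748*384416 = 817555959168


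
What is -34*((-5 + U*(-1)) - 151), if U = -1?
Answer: 5270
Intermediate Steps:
-34*((-5 + U*(-1)) - 151) = -34*((-5 - 1*(-1)) - 151) = -34*((-5 + 1) - 151) = -34*(-4 - 151) = -34*(-155) = 5270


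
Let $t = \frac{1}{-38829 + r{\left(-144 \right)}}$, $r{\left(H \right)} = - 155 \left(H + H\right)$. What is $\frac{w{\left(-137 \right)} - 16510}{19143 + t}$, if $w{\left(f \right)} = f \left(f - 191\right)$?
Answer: $\frac{82591743}{55619987} \approx 1.4849$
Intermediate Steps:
$w{\left(f \right)} = f \left(-191 + f\right)$
$r{\left(H \right)} = - 310 H$ ($r{\left(H \right)} = - 155 \cdot 2 H = - 310 H$)
$t = \frac{1}{5811}$ ($t = \frac{1}{-38829 - -44640} = \frac{1}{-38829 + 44640} = \frac{1}{5811} \approx 0.00017209$)
$\frac{w{\left(-137 \right)} - 16510}{19143 + t} = \frac{- 137 \left(-191 - 137\right) - 16510}{19143 + \frac{1}{5811}} = \frac{\left(-137\right) \left(-328\right) - 16510}{\frac{111239974}{5811}} = \left(44936 - 16510\right) \frac{5811}{111239974} = 28426 \cdot \frac{5811}{111239974} = \frac{82591743}{55619987}$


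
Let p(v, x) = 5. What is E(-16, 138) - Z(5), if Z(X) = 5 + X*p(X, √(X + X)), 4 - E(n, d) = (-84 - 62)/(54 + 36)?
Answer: -1097/45 ≈ -24.378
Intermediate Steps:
E(n, d) = 253/45 (E(n, d) = 4 - (-84 - 62)/(54 + 36) = 4 - (-146)/90 = 4 - 1*(-73/45) = 4 + 73/45 = 253/45)
Z(X) = 5 + 5*X (Z(X) = 5 + X*5 = 5 + 5*X)
E(-16, 138) - Z(5) = 253/45 - (5 + 5*5) = 253/45 - (5 + 25) = 253/45 - 1*30 = 253/45 - 30 = -1097/45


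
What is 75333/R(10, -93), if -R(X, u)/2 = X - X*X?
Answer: 25111/60 ≈ 418.52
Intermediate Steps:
R(X, u) = -2*X + 2*X² (R(X, u) = -2*(X - X*X) = -2*(X - X²) = -2*X + 2*X²)
75333/R(10, -93) = 75333/((2*10*(-1 + 10))) = 75333/((2*10*9)) = 75333/180 = 75333*(1/180) = 25111/60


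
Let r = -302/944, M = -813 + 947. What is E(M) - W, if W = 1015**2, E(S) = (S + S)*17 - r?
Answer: -484115617/472 ≈ -1.0257e+6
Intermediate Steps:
M = 134
r = -151/472 (r = -302*1/944 = -151/472 ≈ -0.31992)
E(S) = 151/472 + 34*S (E(S) = (S + S)*17 - 1*(-151/472) = (2*S)*17 + 151/472 = 34*S + 151/472 = 151/472 + 34*S)
W = 1030225
E(M) - W = (151/472 + 34*134) - 1*1030225 = (151/472 + 4556) - 1030225 = 2150583/472 - 1030225 = -484115617/472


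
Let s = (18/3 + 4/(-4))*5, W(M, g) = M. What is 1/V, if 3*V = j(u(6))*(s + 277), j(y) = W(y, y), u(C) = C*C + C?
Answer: 1/4228 ≈ 0.00023652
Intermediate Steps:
u(C) = C + C**2 (u(C) = C**2 + C = C + C**2)
j(y) = y
s = 25 (s = (18*(1/3) + 4*(-1/4))*5 = (6 - 1)*5 = 5*5 = 25)
V = 4228 (V = ((6*(1 + 6))*(25 + 277))/3 = ((6*7)*302)/3 = (42*302)/3 = (1/3)*12684 = 4228)
1/V = 1/4228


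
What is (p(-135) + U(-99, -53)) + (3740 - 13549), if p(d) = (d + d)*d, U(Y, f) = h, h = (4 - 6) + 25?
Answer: 26664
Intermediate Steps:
h = 23 (h = -2 + 25 = 23)
U(Y, f) = 23
p(d) = 2*d² (p(d) = (2*d)*d = 2*d²)
(p(-135) + U(-99, -53)) + (3740 - 13549) = (2*(-135)² + 23) + (3740 - 13549) = (2*18225 + 23) - 9809 = (36450 + 23) - 9809 = 36473 - 9809 = 26664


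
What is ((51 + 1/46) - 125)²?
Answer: 11580409/2116 ≈ 5472.8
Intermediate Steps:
((51 + 1/46) - 125)² = (2347/46 - 125)² = (-3403/46)² = 11580409/2116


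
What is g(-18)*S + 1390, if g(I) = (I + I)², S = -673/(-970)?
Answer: 1110254/485 ≈ 2289.2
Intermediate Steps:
S = 673/970 (S = -673*(-1/970) = 673/970 ≈ 0.69381)
g(I) = 4*I² (g(I) = (2*I)² = 4*I²)
g(-18)*S + 1390 = (4*(-18)²)*(673/970) + 1390 = (4*324)*(673/970) + 1390 = 1296*(673/970) + 1390 = 436104/485 + 1390 = 1110254/485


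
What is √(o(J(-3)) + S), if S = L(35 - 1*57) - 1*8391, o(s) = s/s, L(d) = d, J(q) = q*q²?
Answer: 2*I*√2103 ≈ 91.717*I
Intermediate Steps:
J(q) = q³
o(s) = 1
S = -8413 (S = (35 - 1*57) - 1*8391 = (35 - 57) - 8391 = -22 - 8391 = -8413)
√(o(J(-3)) + S) = √(1 - 8413) = √(-8412) = 2*I*√2103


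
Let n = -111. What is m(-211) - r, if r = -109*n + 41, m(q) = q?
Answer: -12351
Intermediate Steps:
r = 12140 (r = -109*(-111) + 41 = 12099 + 41 = 12140)
m(-211) - r = -211 - 1*12140 = -211 - 12140 = -12351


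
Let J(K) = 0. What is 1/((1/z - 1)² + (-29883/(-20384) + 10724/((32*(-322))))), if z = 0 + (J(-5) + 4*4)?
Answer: 535808/698773 ≈ 0.76678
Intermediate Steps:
z = 16 (z = 0 + (0 + 4*4) = 0 + (0 + 16) = 0 + 16 = 16)
1/((1/z - 1)² + (-29883/(-20384) + 10724/((32*(-322))))) = 1/((1/16 - 1)² + (-29883/(-20384) + 10724/((32*(-322))))) = 1/((1/16 - 1)² + (-29883*(-1/20384) + 10724/(-10304))) = 1/((-15/16)² + (4269/2912 + 10724*(-1/10304))) = 1/(225/256 + (4269/2912 - 383/368)) = 1/(225/256 + 28481/66976) = 1/(698773/535808) = 535808/698773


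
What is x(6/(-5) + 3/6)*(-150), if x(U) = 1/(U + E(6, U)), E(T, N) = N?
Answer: 750/7 ≈ 107.14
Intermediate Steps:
x(U) = 1/(2*U) (x(U) = 1/(U + U) = 1/(2*U))
x(6/(-5) + 3/6)*(-150) = (1/(2*(6/(-5) + 3/6)))*(-150) = (1/(2*(6*(-1/5) + 3*(1/6))))*(-150) = (1/(2*(-6/5 + 1/2)))*(-150) = (1/(2*(-7/10)))*(-150) = ((1/2)*(-10/7))*(-150) = -5/7*(-150) = 750/7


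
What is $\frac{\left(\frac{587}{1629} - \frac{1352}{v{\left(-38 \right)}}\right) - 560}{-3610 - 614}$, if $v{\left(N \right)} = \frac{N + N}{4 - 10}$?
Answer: $\frac{20625019}{130737024} \approx 0.15776$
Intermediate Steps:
$v{\left(N \right)} = - \frac{N}{3}$ ($v{\left(N \right)} = \frac{2 N}{-6} = 2 N \left(- \frac{1}{6}\right) = - \frac{N}{3}$)
$\frac{\left(\frac{587}{1629} - \frac{1352}{v{\left(-38 \right)}}\right) - 560}{-3610 - 614} = \frac{\left(\frac{587}{1629} - \frac{1352}{\left(- \frac{1}{3}\right) \left(-38\right)}\right) - 560}{-3610 - 614} = \frac{\left(587 \cdot \frac{1}{1629} - \frac{1352}{\frac{38}{3}}\right) - 560}{-4224} = \left(\left(\frac{587}{1629} - \frac{2028}{19}\right) - 560\right) \left(- \frac{1}{4224}\right) = \left(- \frac{3292459}{30951} - 560\right) \left(- \frac{1}{4224}\right) = \left(- \frac{20625019}{30951}\right) \left(- \frac{1}{4224}\right) = \frac{20625019}{130737024}$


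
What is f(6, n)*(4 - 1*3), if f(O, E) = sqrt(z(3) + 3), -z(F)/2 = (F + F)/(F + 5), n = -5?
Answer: sqrt(6)/2 ≈ 1.2247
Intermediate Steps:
z(F) = -4*F/(5 + F) (z(F) = -2*(F + F)/(F + 5) = -2*2*F/(5 + F) = -4*F/(5 + F))
f(O, E) = sqrt(6)/2 (f(O, E) = sqrt(-4*3/(5 + 3) + 3) = sqrt(-4*3/8 + 3) = sqrt(-4*3*1/8 + 3) = sqrt(-3/2 + 3) = sqrt(3/2) = sqrt(6)/2)
f(6, n)*(4 - 1*3) = (sqrt(6)/2)*(4 - 1*3) = (sqrt(6)/2)*(4 - 3) = (sqrt(6)/2)*1 = sqrt(6)/2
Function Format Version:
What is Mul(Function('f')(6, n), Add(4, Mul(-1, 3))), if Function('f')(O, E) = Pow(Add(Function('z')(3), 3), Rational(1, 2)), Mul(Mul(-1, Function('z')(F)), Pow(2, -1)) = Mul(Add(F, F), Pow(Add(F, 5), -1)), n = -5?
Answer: Mul(Rational(1, 2), Pow(6, Rational(1, 2))) ≈ 1.2247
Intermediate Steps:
Function('z')(F) = Mul(-4, F, Pow(Add(5, F), -1)) (Function('z')(F) = Mul(-2, Mul(Add(F, F), Pow(Add(F, 5), -1))) = Mul(-2, Mul(Mul(2, F), Pow(Add(5, F), -1))) = Mul(-2, Mul(2, F, Pow(Add(5, F), -1))) = Mul(-4, F, Pow(Add(5, F), -1)))
Function('f')(O, E) = Mul(Rational(1, 2), Pow(6, Rational(1, 2))) (Function('f')(O, E) = Pow(Add(Mul(-4, 3, Pow(Add(5, 3), -1)), 3), Rational(1, 2)) = Pow(Add(Mul(-4, 3, Pow(8, -1)), 3), Rational(1, 2)) = Pow(Add(Mul(-4, 3, Rational(1, 8)), 3), Rational(1, 2)) = Pow(Add(Rational(-3, 2), 3), Rational(1, 2)) = Pow(Rational(3, 2), Rational(1, 2)) = Mul(Rational(1, 2), Pow(6, Rational(1, 2))))
Mul(Function('f')(6, n), Add(4, Mul(-1, 3))) = Mul(Mul(Rational(1, 2), Pow(6, Rational(1, 2))), Add(4, Mul(-1, 3))) = Mul(Mul(Rational(1, 2), Pow(6, Rational(1, 2))), Add(4, -3)) = Mul(Mul(Rational(1, 2), Pow(6, Rational(1, 2))), 1) = Mul(Rational(1, 2), Pow(6, Rational(1, 2)))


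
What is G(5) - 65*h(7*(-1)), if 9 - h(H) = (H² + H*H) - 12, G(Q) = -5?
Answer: 5000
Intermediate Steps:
h(H) = 21 - 2*H² (h(H) = 9 - ((H² + H*H) - 12) = 9 - ((H² + H²) - 12) = 9 - (2*H² - 12) = 9 - (-12 + 2*H²) = 9 + (12 - 2*H²) = 21 - 2*H²)
G(5) - 65*h(7*(-1)) = -5 - 65*(21 - 2*(7*(-1))²) = -5 - 65*(21 - 2*(-7)²) = -5 - 65*(21 - 2*49) = -5 - 65*(21 - 98) = -5 - 65*(-77) = -5 + 5005 = 5000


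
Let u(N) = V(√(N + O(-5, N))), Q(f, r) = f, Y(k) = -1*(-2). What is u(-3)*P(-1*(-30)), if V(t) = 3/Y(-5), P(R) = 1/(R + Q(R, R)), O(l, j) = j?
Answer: 1/40 ≈ 0.025000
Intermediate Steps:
Y(k) = 2
P(R) = 1/(2*R) (P(R) = 1/(R + R) = 1/(2*R))
V(t) = 3/2
u(N) = 3/2
u(-3)*P(-1*(-30)) = 3*(1/(2*((-1*(-30)))))/2 = 3*((½)/30)/2 = 3*((½)*(1/30))/2 = (3/2)*(1/60) = 1/40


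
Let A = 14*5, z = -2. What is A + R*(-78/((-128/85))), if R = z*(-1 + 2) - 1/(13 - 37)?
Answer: -16095/512 ≈ -31.436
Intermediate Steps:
A = 70
R = -47/24 (R = -2*(-1 + 2) - 1/(13 - 37) = -2*1 - 1/(-24) = -2 - 1*(-1/24) = -2 + 1/24 = -47/24 ≈ -1.9583)
A + R*(-78/((-128/85))) = 70 - (-611)/(4*((-128/85))) = 70 - (-611)/(4*((-128*1/85))) = 70 - (-611)/(4*(-128/85)) = 70 - (-611)*(-85)/(4*128) = 70 - 47/24*3315/64 = 70 - 51935/512 = -16095/512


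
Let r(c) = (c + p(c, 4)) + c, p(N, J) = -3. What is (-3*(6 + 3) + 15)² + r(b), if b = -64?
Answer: 13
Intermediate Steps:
r(c) = -3 + 2*c (r(c) = (c - 3) + c = (-3 + c) + c = -3 + 2*c)
(-3*(6 + 3) + 15)² + r(b) = (-3*(6 + 3) + 15)² + (-3 + 2*(-64)) = (-3*9 + 15)² + (-3 - 128) = (-27 + 15)² - 131 = (-12)² - 131 = 144 - 131 = 13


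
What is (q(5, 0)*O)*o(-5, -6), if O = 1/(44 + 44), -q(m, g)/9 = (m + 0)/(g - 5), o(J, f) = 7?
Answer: 63/88 ≈ 0.71591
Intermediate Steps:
q(m, g) = -9*m/(-5 + g) (q(m, g) = -9*(m + 0)/(g - 5) = -9*m/(-5 + g))
O = 1/88 ≈ 0.011364
(q(5, 0)*O)*o(-5, -6) = (-9*5/(-5 + 0)*(1/88))*7 = (-9*5/(-5)*(1/88))*7 = (-9*5*(-⅕)*(1/88))*7 = (9*(1/88))*7 = (9/88)*7 = 63/88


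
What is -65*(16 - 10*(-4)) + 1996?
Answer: -1644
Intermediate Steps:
-65*(16 - 10*(-4)) + 1996 = -65*(16 + 40) + 1996 = -65*56 + 1996 = -3640 + 1996 = -1644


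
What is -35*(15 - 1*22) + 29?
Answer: 274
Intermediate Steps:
-35*(15 - 1*22) + 29 = -35*(15 - 22) + 29 = -35*(-7) + 29 = 245 + 29 = 274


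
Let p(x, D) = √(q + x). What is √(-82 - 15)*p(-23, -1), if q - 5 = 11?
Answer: -√679 ≈ -26.058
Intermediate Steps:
q = 16 (q = 5 + 11 = 16)
p(x, D) = √(16 + x)
√(-82 - 15)*p(-23, -1) = √(-82 - 15)*√(16 - 23) = √(-97)*√(-7) = (I*√97)*(I*√7) = -√679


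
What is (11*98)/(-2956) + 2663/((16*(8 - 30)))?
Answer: -2062821/260128 ≈ -7.9300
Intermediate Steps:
(11*98)/(-2956) + 2663/((16*(8 - 30))) = 1078*(-1/2956) + 2663/((16*(-22))) = -539/1478 + 2663/(-352) = -539/1478 + 2663*(-1/352) = -539/1478 - 2663/352 = -2062821/260128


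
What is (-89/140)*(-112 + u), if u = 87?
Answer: 445/28 ≈ 15.893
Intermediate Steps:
(-89/140)*(-112 + u) = (-89/140)*(-112 + 87) = -89*1/140*(-25) = -89/140*(-25) = 445/28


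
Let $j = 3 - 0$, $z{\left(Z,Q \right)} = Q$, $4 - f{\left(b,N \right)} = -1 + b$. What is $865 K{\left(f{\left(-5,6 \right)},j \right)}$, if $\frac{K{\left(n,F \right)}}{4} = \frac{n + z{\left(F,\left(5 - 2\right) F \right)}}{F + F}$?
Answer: $\frac{32870}{3} \approx 10957.0$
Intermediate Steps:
$f{\left(b,N \right)} = 5 - b$ ($f{\left(b,N \right)} = 4 - \left(-1 + b\right) = 5 - b$)
$j = 3$ ($j = 3 + 0 = 3$)
$K{\left(n,F \right)} = \frac{2 \left(n + 3 F\right)}{F}$ ($K{\left(n,F \right)} = 4 \frac{n + \left(5 - 2\right) F}{F + F} = 4 \frac{n + 3 F}{2 F} = \frac{2 \left(n + 3 F\right)}{F}$)
$865 K{\left(f{\left(-5,6 \right)},j \right)} = 865 \left(6 + \frac{2 \left(5 - -5\right)}{3}\right) = 865 \left(6 + 2 \left(5 + 5\right) \frac{1}{3}\right) = 865 \left(6 + 2 \cdot 10 \cdot \frac{1}{3}\right) = 865 \left(6 + \frac{20}{3}\right) = 865 \cdot \frac{38}{3} = \frac{32870}{3}$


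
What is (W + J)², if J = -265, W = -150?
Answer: 172225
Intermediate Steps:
(W + J)² = (-150 - 265)² = (-415)² = 172225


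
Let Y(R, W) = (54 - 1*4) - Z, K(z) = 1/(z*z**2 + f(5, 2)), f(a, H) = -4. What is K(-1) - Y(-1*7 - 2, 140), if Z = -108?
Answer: -791/5 ≈ -158.20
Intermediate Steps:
K(z) = 1/(-4 + z**3) (K(z) = 1/(z*z**2 - 4) = 1/(z**3 - 4) = 1/(-4 + z**3))
Y(R, W) = 158 (Y(R, W) = (54 - 1*4) - 1*(-108) = (54 - 4) + 108 = 50 + 108 = 158)
K(-1) - Y(-1*7 - 2, 140) = 1/(-4 + (-1)**3) - 1*158 = 1/(-4 - 1) - 158 = 1/(-5) - 158 = -1/5 - 158 = -791/5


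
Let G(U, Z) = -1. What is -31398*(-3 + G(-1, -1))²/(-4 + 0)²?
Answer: -31398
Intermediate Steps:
-31398*(-3 + G(-1, -1))²/(-4 + 0)² = -31398*(-3 - 1)²/(-4 + 0)² = -31398*1² = -31398*1 = -31398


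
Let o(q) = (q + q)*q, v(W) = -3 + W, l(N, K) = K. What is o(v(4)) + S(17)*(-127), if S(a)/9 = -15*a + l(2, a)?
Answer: 272036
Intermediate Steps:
o(q) = 2*q² (o(q) = (2*q)*q = 2*q²)
S(a) = -126*a (S(a) = 9*(-15*a + a) = 9*(-14*a) = -126*a)
o(v(4)) + S(17)*(-127) = 2*(-3 + 4)² - 126*17*(-127) = 2*1² - 2142*(-127) = 2*1 + 272034 = 2 + 272034 = 272036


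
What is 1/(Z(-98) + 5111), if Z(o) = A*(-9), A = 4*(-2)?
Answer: 1/5183 ≈ 0.00019294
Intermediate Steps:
A = -8
Z(o) = 72 (Z(o) = -8*(-9) = 72)
1/(Z(-98) + 5111) = 1/(72 + 5111) = 1/5183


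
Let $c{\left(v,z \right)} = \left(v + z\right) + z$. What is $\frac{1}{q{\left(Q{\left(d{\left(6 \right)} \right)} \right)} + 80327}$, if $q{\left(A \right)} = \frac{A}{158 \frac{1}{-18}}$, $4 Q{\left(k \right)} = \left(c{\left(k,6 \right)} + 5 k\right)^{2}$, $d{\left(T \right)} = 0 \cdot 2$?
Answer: $\frac{79}{6345509} \approx 1.245 \cdot 10^{-5}$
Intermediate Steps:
$d{\left(T \right)} = 0$
$c{\left(v,z \right)} = v + 2 z$
$Q{\left(k \right)} = \frac{\left(12 + 6 k\right)^{2}}{4}$ ($Q{\left(k \right)} = \frac{\left(\left(k + 2 \cdot 6\right) + 5 k\right)^{2}}{4} = \frac{\left(\left(k + 12\right) + 5 k\right)^{2}}{4} = \frac{\left(\left(12 + k\right) + 5 k\right)^{2}}{4} = \frac{\left(12 + 6 k\right)^{2}}{4}$)
$q{\left(A \right)} = - \frac{9 A}{79}$ ($q{\left(A \right)} = \frac{A}{158 \left(- \frac{1}{18}\right)} = \frac{A}{- \frac{79}{9}} = A \left(- \frac{9}{79}\right) = - \frac{9 A}{79}$)
$\frac{1}{q{\left(Q{\left(d{\left(6 \right)} \right)} \right)} + 80327} = \frac{1}{- \frac{9 \cdot 9 \left(2 + 0\right)^{2}}{79} + 80327} = \frac{1}{- \frac{9 \cdot 9 \cdot 2^{2}}{79} + 80327} = \frac{1}{- \frac{9 \cdot 9 \cdot 4}{79} + 80327} = \frac{1}{\left(- \frac{9}{79}\right) 36 + 80327} = \frac{1}{- \frac{324}{79} + 80327} = \frac{1}{\frac{6345509}{79}} = \frac{79}{6345509}$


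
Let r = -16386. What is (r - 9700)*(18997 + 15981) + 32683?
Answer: -912403425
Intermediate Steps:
(r - 9700)*(18997 + 15981) + 32683 = (-16386 - 9700)*(18997 + 15981) + 32683 = -26086*34978 + 32683 = -912436108 + 32683 = -912403425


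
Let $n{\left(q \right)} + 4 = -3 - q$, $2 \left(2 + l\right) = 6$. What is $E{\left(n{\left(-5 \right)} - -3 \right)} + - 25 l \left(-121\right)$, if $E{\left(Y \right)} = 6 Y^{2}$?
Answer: $3031$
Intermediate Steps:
$l = 1$ ($l = -2 + \frac{1}{2} \cdot 6 = -2 + 3 = 1$)
$n{\left(q \right)} = -7 - q$ ($n{\left(q \right)} = -4 - \left(3 + q\right) = -7 - q$)
$E{\left(n{\left(-5 \right)} - -3 \right)} + - 25 l \left(-121\right) = 6 \left(\left(-7 - -5\right) - -3\right)^{2} + \left(-25\right) 1 \left(-121\right) = 6 \left(\left(-7 + 5\right) + 3\right)^{2} - -3025 = 6 \left(-2 + 3\right)^{2} + 3025 = 6 \cdot 1^{2} + 3025 = 6 \cdot 1 + 3025 = 6 + 3025 = 3031$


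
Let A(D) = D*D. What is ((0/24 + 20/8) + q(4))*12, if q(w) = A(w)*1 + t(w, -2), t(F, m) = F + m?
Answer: 246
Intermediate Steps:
A(D) = D**2
q(w) = -2 + w + w**2 (q(w) = w**2*1 + (w - 2) = w**2 + (-2 + w) = -2 + w + w**2)
((0/24 + 20/8) + q(4))*12 = ((0/24 + 20/8) + (-2 + 4 + 4**2))*12 = ((0*(1/24) + 20*(1/8)) + (-2 + 4 + 16))*12 = ((0 + 5/2) + 18)*12 = (5/2 + 18)*12 = (41/2)*12 = 246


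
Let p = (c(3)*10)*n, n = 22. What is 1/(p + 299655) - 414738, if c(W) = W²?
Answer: -125099496629/301635 ≈ -4.1474e+5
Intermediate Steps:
p = 1980 (p = (3²*10)*22 = (9*10)*22 = 90*22 = 1980)
1/(p + 299655) - 414738 = 1/(1980 + 299655) - 414738 = 1/301635 - 414738 = -125099496629/301635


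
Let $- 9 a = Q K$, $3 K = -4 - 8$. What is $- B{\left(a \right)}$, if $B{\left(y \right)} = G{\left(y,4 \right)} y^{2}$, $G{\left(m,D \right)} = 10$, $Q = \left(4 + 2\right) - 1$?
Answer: $- \frac{4000}{81} \approx -49.383$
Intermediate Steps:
$Q = 5$ ($Q = 6 - 1 = 5$)
$K = -4$ ($K = \frac{-4 - 8}{3} = \frac{1}{3} \left(-12\right) = -4$)
$a = \frac{20}{9}$ ($a = - \frac{5 \left(-4\right)}{9} = \left(- \frac{1}{9}\right) \left(-20\right) = \frac{20}{9} \approx 2.2222$)
$B{\left(y \right)} = 10 y^{2}$
$- B{\left(a \right)} = - 10 \left(\frac{20}{9}\right)^{2} = - \frac{10 \cdot 400}{81} = \left(-1\right) \frac{4000}{81} = - \frac{4000}{81}$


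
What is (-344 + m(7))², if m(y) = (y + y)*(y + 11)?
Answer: 8464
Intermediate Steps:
m(y) = 2*y*(11 + y) (m(y) = (2*y)*(11 + y) = 2*y*(11 + y))
(-344 + m(7))² = (-344 + 2*7*(11 + 7))² = (-344 + 2*7*18)² = (-344 + 252)² = (-92)² = 8464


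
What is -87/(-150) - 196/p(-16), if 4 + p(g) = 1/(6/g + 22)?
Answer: 428809/8550 ≈ 50.153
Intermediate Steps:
p(g) = -4 + 1/(22 + 6/g) (p(g) = -4 + 1/(6/g + 22) = -4 + 1/(22 + 6/g))
-87/(-150) - 196/p(-16) = -87/(-150) - 196*2*(3 + 11*(-16))/(3*(-8 - 29*(-16))) = -87*(-1/150) - 196*2*(3 - 176)/(3*(-8 + 464)) = 29/50 - 196/((3/2)*456/(-173)) = 29/50 - 196/((3/2)*(-1/173)*456) = 29/50 - 196/(-684/173) = 29/50 - 196*(-173/684) = 29/50 + 8477/171 = 428809/8550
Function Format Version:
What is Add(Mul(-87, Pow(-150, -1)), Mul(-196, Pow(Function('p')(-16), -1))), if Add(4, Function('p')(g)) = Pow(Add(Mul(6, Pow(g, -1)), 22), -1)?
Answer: Rational(428809, 8550) ≈ 50.153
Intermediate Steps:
Function('p')(g) = Add(-4, Pow(Add(22, Mul(6, Pow(g, -1))), -1)) (Function('p')(g) = Add(-4, Pow(Add(Mul(6, Pow(g, -1)), 22), -1)) = Add(-4, Pow(Add(22, Mul(6, Pow(g, -1))), -1)))
Add(Mul(-87, Pow(-150, -1)), Mul(-196, Pow(Function('p')(-16), -1))) = Add(Mul(-87, Pow(-150, -1)), Mul(-196, Pow(Mul(Rational(3, 2), Pow(Add(3, Mul(11, -16)), -1), Add(-8, Mul(-29, -16))), -1))) = Add(Mul(-87, Rational(-1, 150)), Mul(-196, Pow(Mul(Rational(3, 2), Pow(Add(3, -176), -1), Add(-8, 464)), -1))) = Add(Rational(29, 50), Mul(-196, Pow(Mul(Rational(3, 2), Pow(-173, -1), 456), -1))) = Add(Rational(29, 50), Mul(-196, Pow(Mul(Rational(3, 2), Rational(-1, 173), 456), -1))) = Add(Rational(29, 50), Mul(-196, Pow(Rational(-684, 173), -1))) = Add(Rational(29, 50), Mul(-196, Rational(-173, 684))) = Add(Rational(29, 50), Rational(8477, 171)) = Rational(428809, 8550)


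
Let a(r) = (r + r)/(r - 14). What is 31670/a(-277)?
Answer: 4607985/277 ≈ 16635.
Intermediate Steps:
a(r) = 2*r/(-14 + r) (a(r) = (2*r)/(-14 + r) = 2*r/(-14 + r))
31670/a(-277) = 31670/((2*(-277)/(-14 - 277))) = 31670/((2*(-277)/(-291))) = 31670/((2*(-277)*(-1/291))) = 31670/(554/291) = 31670*(291/554) = 4607985/277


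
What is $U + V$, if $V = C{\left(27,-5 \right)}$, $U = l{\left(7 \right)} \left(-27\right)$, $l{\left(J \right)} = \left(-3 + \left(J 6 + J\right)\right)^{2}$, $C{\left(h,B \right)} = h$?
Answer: $-57105$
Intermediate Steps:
$l{\left(J \right)} = \left(-3 + 7 J\right)^{2}$ ($l{\left(J \right)} = \left(-3 + \left(6 J + J\right)\right)^{2} = \left(-3 + 7 J\right)^{2}$)
$U = -57132$ ($U = \left(-3 + 7 \cdot 7\right)^{2} \left(-27\right) = \left(-3 + 49\right)^{2} \left(-27\right) = 46^{2} \left(-27\right) = 2116 \left(-27\right) = -57132$)
$V = 27$
$U + V = -57132 + 27 = -57105$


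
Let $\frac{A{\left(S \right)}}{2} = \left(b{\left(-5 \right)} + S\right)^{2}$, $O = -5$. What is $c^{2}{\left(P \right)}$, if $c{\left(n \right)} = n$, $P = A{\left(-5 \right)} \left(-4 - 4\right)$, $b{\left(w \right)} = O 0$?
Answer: $160000$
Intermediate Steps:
$b{\left(w \right)} = 0$ ($b{\left(w \right)} = \left(-5\right) 0 = 0$)
$A{\left(S \right)} = 2 S^{2}$ ($A{\left(S \right)} = 2 \left(0 + S\right)^{2} = 2 S^{2}$)
$P = -400$ ($P = 2 \left(-5\right)^{2} \left(-4 - 4\right) = 2 \cdot 25 \left(-8\right) = 50 \left(-8\right) = -400$)
$c^{2}{\left(P \right)} = \left(-400\right)^{2} = 160000$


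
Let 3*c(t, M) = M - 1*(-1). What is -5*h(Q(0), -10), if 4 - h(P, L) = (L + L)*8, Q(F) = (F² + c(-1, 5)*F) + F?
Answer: -820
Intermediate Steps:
c(t, M) = ⅓ + M/3 (c(t, M) = (M - 1*(-1))/3 = (M + 1)/3 = (1 + M)/3 = ⅓ + M/3)
Q(F) = F² + 3*F (Q(F) = (F² + (⅓ + (⅓)*5)*F) + F = (F² + (⅓ + 5/3)*F) + F = (F² + 2*F) + F = F² + 3*F)
h(P, L) = 4 - 16*L (h(P, L) = 4 - (L + L)*8 = 4 - 2*L*8 = 4 - 16*L)
-5*h(Q(0), -10) = -5*(4 - 16*(-10)) = -5*(4 + 160) = -5*164 = -820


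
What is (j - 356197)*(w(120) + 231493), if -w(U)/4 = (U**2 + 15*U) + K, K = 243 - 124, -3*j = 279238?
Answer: -224032092893/3 ≈ -7.4677e+10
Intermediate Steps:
j = -279238/3 (j = -1/3*279238 = -279238/3 ≈ -93079.)
K = 119
w(U) = -476 - 60*U - 4*U**2 (w(U) = -4*((U**2 + 15*U) + 119) = -4*(119 + U**2 + 15*U) = -476 - 60*U - 4*U**2)
(j - 356197)*(w(120) + 231493) = (-279238/3 - 356197)*((-476 - 60*120 - 4*120**2) + 231493) = -1347829*((-476 - 7200 - 4*14400) + 231493)/3 = -1347829*((-476 - 7200 - 57600) + 231493)/3 = -1347829*(-65276 + 231493)/3 = -1347829/3*166217 = -224032092893/3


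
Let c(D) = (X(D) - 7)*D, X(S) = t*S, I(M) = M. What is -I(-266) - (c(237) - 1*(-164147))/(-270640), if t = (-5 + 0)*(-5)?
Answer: 73556953/270640 ≈ 271.79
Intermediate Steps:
t = 25 (t = -5*(-5) = 25)
X(S) = 25*S
c(D) = D*(-7 + 25*D) (c(D) = (25*D - 7)*D = (-7 + 25*D)*D = D*(-7 + 25*D))
-I(-266) - (c(237) - 1*(-164147))/(-270640) = -1*(-266) - (237*(-7 + 25*237) - 1*(-164147))/(-270640) = 266 - (237*(-7 + 5925) + 164147)*(-1)/270640 = 266 - (237*5918 + 164147)*(-1)/270640 = 266 - (1402566 + 164147)*(-1)/270640 = 266 - 1566713*(-1)/270640 = 266 - 1*(-1566713/270640) = 266 + 1566713/270640 = 73556953/270640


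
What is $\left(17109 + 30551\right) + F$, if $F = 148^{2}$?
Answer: $69564$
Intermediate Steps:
$F = 21904$
$\left(17109 + 30551\right) + F = \left(17109 + 30551\right) + 21904 = 47660 + 21904 = 69564$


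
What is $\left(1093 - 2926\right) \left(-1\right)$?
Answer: $1833$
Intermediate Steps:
$\left(1093 - 2926\right) \left(-1\right) = \left(-1833\right) \left(-1\right) = 1833$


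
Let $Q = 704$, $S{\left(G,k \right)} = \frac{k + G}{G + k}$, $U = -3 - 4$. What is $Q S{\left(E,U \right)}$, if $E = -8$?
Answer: $704$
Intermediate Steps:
$U = -7$
$S{\left(G,k \right)} = 1$ ($S{\left(G,k \right)} = \frac{G + k}{G + k} = 1$)
$Q S{\left(E,U \right)} = 704 \cdot 1 = 704$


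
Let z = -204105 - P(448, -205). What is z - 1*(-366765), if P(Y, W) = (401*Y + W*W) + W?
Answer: -58808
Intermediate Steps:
P(Y, W) = W + W**2 + 401*Y (P(Y, W) = (401*Y + W**2) + W = (W**2 + 401*Y) + W = W + W**2 + 401*Y)
z = -425573 (z = -204105 - (-205 + (-205)**2 + 401*448) = -204105 - (-205 + 42025 + 179648) = -204105 - 1*221468 = -204105 - 221468 = -425573)
z - 1*(-366765) = -425573 - 1*(-366765) = -425573 + 366765 = -58808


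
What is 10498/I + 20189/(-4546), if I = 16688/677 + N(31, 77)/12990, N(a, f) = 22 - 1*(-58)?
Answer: 10382935418473/24642874972 ≈ 421.34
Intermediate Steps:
N(a, f) = 80 (N(a, f) = 22 + 58 = 80)
I = 21683128/879423 (I = 16688/677 + 80/12990 = 16688*(1/677) + 80*(1/12990) = 16688/677 + 8/1299 = 21683128/879423 ≈ 24.656)
10498/I + 20189/(-4546) = 10498/(21683128/879423) + 20189/(-4546) = 10498*(879423/21683128) + 20189*(-1/4546) = 4616091327/10841564 - 20189/4546 = 10382935418473/24642874972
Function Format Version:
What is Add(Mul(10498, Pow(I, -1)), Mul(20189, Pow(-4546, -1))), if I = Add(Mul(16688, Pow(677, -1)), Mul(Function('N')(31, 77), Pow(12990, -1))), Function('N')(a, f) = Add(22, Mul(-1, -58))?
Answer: Rational(10382935418473, 24642874972) ≈ 421.34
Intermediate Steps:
Function('N')(a, f) = 80 (Function('N')(a, f) = Add(22, 58) = 80)
I = Rational(21683128, 879423) (I = Add(Mul(16688, Pow(677, -1)), Mul(80, Pow(12990, -1))) = Add(Mul(16688, Rational(1, 677)), Mul(80, Rational(1, 12990))) = Add(Rational(16688, 677), Rational(8, 1299)) = Rational(21683128, 879423) ≈ 24.656)
Add(Mul(10498, Pow(I, -1)), Mul(20189, Pow(-4546, -1))) = Add(Mul(10498, Pow(Rational(21683128, 879423), -1)), Mul(20189, Pow(-4546, -1))) = Add(Mul(10498, Rational(879423, 21683128)), Mul(20189, Rational(-1, 4546))) = Add(Rational(4616091327, 10841564), Rational(-20189, 4546)) = Rational(10382935418473, 24642874972)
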